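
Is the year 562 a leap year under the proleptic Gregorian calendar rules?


Gregorian leap year rule: divisible by 4, but not by 100, unless also by 400.
562 is not divisible by 4 -> not a leap year

No


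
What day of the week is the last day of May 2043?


May 2043 has 31 days
Anchor: Jan 1, 2043. With p = 2043 - 1 = 2042: (p + p//4 - p//100 + p//400) mod 7 = (2042 + 510 - 20 + 5) mod 7 = 2537 mod 7 = 3 -> Thursday (Mon=0 ... Sun=6)
Days before May (Jan-Apr): 120; May 1 index = (3 + 120) mod 7 = 4 -> Friday
Last day offset: 31 - 1 = 30 days
Weekday index = (4 + 30) mod 7 = 6

Sunday, May 31


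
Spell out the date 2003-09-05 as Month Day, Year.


ISO 2003-09-05 parses as year=2003, month=09, day=05
Month 9 -> September

September 5, 2003


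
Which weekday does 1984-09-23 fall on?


Date: September 23, 1984
Anchor: Jan 1, 1984. With p = 1984 - 1 = 1983: (p + p//4 - p//100 + p//400) mod 7 = (1983 + 495 - 19 + 4) mod 7 = 2463 mod 7 = 6 -> Sunday (Mon=0 ... Sun=6)
Days before September (Jan-Aug): 244; offset = 244 + 23 - 1 = 266
Weekday index = (6 + 266) mod 7 = 6

Day of the week: Sunday


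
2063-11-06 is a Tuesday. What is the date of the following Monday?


Current: Tuesday
Target: Monday
Days ahead: 6

Next Monday: 2063-11-12


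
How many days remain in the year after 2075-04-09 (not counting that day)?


Day of year: 99 of 365
Remaining = 365 - 99

266 days


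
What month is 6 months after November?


November is month 11
11 + 6 = 17; wrap: 17 - 12 = 5

May


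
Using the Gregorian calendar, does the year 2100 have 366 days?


Gregorian leap year rule: divisible by 4, but not by 100, unless also by 400.
2100 is divisible by 100 but not 400 -> not a leap year

No


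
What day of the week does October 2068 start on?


Target: October 1, 2068
Anchor: Jan 1, 2068. With p = 2068 - 1 = 2067: (p + p//4 - p//100 + p//400) mod 7 = (2067 + 516 - 20 + 5) mod 7 = 2568 mod 7 = 6 -> Sunday (Mon=0 ... Sun=6)
Days before October (Jan-Sep): 274 days
Weekday index = (6 + 274) mod 7 = 0

Monday


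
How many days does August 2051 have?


August 2051

31 days


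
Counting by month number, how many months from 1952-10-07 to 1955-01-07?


From October 1952 to January 1955
3 years * 12 = 36 months, minus 9 months = 27

27 months


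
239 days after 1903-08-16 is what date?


Start: 1903-08-16, add 239 days
August 1903 has 31 days: 31 - 16 = 15 days to August 31 -> 224 left
September 1903 has 30 days -> 194 left
October 1903 has 31 days -> 163 left
November 1903 has 30 days -> 133 left
December 1903 has 31 days -> 102 left
January 1904 has 31 days -> 71 left
February 1904 has 29 days -> 42 left
March 1904 has 31 days -> 11 left
April 1904: 11 <= 30 -> lands on April 11

Result: 1904-04-11


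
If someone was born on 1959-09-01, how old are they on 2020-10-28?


Birth: 1959-09-01
Reference: 2020-10-28
Year difference: 2020 - 1959 = 61

61 years old


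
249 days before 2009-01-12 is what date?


Start: 2009-01-12, subtract 249 days
Back 12 days from January 12 reaches December 31, 2008 -> 237 left
December 2008 has 31 days -> back to November 30, 2008 -> 206 left
November 2008 has 30 days -> back to October 31, 2008 -> 176 left
October 2008 has 31 days -> back to September 30, 2008 -> 145 left
September 2008 has 30 days -> back to August 31, 2008 -> 115 left
August 2008 has 31 days -> back to July 31, 2008 -> 84 left
July 2008 has 31 days -> back to June 30, 2008 -> 53 left
June 2008 has 30 days -> back to May 31, 2008 -> 23 left
May 2008: 31 - 23 = 8 -> lands on May 8

Result: 2008-05-08


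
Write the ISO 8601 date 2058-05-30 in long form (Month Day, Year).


ISO 2058-05-30 parses as year=2058, month=05, day=30
Month 5 -> May

May 30, 2058


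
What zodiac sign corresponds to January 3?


Date: January 3
Conventional tropical zodiac dates: Capricorn from December 22 onward; Aquarius starts January 20
January 3 falls within the Capricorn range

Capricorn


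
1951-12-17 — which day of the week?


Date: December 17, 1951
Anchor: Jan 1, 1951. With p = 1951 - 1 = 1950: (p + p//4 - p//100 + p//400) mod 7 = (1950 + 487 - 19 + 4) mod 7 = 2422 mod 7 = 0 -> Monday (Mon=0 ... Sun=6)
Days before December (Jan-Nov): 334; offset = 334 + 17 - 1 = 350
Weekday index = (0 + 350) mod 7 = 0

Day of the week: Monday


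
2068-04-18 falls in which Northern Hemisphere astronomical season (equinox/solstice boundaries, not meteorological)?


Date: April 18
Astronomical Spring (approx.; exact equinox/solstice day varies by year): March 20 to June 20
April 18 falls within the Spring window

Spring


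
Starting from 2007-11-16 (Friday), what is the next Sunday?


Current: Friday
Target: Sunday
Days ahead: 2

Next Sunday: 2007-11-18


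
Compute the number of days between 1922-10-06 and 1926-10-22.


From 1922-10-06 to 1926-10-22
1922-10-06: days before October = 31 + 28 + 31 + 30 + 31 + 30 + 31 + 31 + 30 = 273 (1922 is not a leap year); day of year = 273 + 6 = 279
1926-10-22: days before October = 31 + 28 + 31 + 30 + 31 + 30 + 31 + 31 + 30 = 273 (1926 is not a leap year); day of year = 273 + 22 = 295
Rest of 1922: 365 - 279 = 86
Full years 1923 (365), 1924 (366), 1925 (365): 1096
Total = 86 + 1096 + 295 = 1477

1477 days


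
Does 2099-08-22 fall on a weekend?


Anchor: Jan 1, 2099. With p = 2099 - 1 = 2098: (p + p//4 - p//100 + p//400) mod 7 = (2098 + 524 - 20 + 5) mod 7 = 2607 mod 7 = 3 -> Thursday (Mon=0 ... Sun=6)
Day of year: 234; offset = 233
Weekday index = (3 + 233) mod 7 = 5 -> Saturday
Weekend days: Saturday, Sunday

Yes


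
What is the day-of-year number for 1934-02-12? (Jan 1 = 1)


Date: February 12, 1934
Days in months 1 through 1: 31
Plus 12 days in February

Day of year: 43


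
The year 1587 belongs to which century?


Century = (year - 1) // 100 + 1
= (1587 - 1) // 100 + 1
= 1586 // 100 + 1
= 15 + 1

16th century


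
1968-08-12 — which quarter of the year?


Month: August (month 8)
Q1: Jan-Mar, Q2: Apr-Jun, Q3: Jul-Sep, Q4: Oct-Dec

Q3


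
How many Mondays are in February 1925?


February 1925 has 28 days
Anchor: Jan 1, 1925. With p = 1925 - 1 = 1924: (p + p//4 - p//100 + p//400) mod 7 = (1924 + 481 - 19 + 4) mod 7 = 2390 mod 7 = 3 -> Thursday (Mon=0 ... Sun=6)
Days before February (Jan): 31; February 1 index = (3 + 31) mod 7 = 6 -> Sunday
First Monday is February 2
Mondays: 2, 9, 16, 23

4 Mondays


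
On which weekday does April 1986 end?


April 1986 has 30 days
Anchor: Jan 1, 1986. With p = 1986 - 1 = 1985: (p + p//4 - p//100 + p//400) mod 7 = (1985 + 496 - 19 + 4) mod 7 = 2466 mod 7 = 2 -> Wednesday (Mon=0 ... Sun=6)
Days before April (Jan-Mar): 90; April 1 index = (2 + 90) mod 7 = 1 -> Tuesday
Last day offset: 30 - 1 = 29 days
Weekday index = (1 + 29) mod 7 = 2

Wednesday, April 30


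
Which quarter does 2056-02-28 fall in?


Month: February (month 2)
Q1: Jan-Mar, Q2: Apr-Jun, Q3: Jul-Sep, Q4: Oct-Dec

Q1


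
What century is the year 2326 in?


Century = (year - 1) // 100 + 1
= (2326 - 1) // 100 + 1
= 2325 // 100 + 1
= 23 + 1

24th century


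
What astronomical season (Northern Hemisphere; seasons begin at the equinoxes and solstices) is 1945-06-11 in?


Date: June 11
Astronomical Spring (approx.; exact equinox/solstice day varies by year): March 20 to June 20
June 11 falls within the Spring window

Spring


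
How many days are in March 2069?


March 2069

31 days


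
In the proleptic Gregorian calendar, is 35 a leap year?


Gregorian leap year rule: divisible by 4, but not by 100, unless also by 400.
35 is not divisible by 4 -> not a leap year

No


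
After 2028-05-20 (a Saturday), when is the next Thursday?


Current: Saturday
Target: Thursday
Days ahead: 5

Next Thursday: 2028-05-25


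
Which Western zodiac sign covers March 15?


Date: March 15
Conventional tropical zodiac dates: Pisces from February 19 onward; Aries starts March 21
March 15 falls within the Pisces range

Pisces


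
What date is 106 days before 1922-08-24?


Start: 1922-08-24, subtract 106 days
Back 24 days from August 24 reaches July 31, 1922 -> 82 left
July 1922 has 31 days -> back to June 30, 1922 -> 51 left
June 1922 has 30 days -> back to May 31, 1922 -> 21 left
May 1922: 31 - 21 = 10 -> lands on May 10

Result: 1922-05-10


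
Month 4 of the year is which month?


Month 4 of 12

April


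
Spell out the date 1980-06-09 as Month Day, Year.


ISO 1980-06-09 parses as year=1980, month=06, day=09
Month 6 -> June

June 9, 1980


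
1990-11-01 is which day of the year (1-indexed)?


Date: November 1, 1990
Days in months 1 through 10: 304
Plus 1 days in November

Day of year: 305


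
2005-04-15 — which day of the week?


Date: April 15, 2005
Anchor: Jan 1, 2005. With p = 2005 - 1 = 2004: (p + p//4 - p//100 + p//400) mod 7 = (2004 + 501 - 20 + 5) mod 7 = 2490 mod 7 = 5 -> Saturday (Mon=0 ... Sun=6)
Days before April (Jan-Mar): 90; offset = 90 + 15 - 1 = 104
Weekday index = (5 + 104) mod 7 = 4

Day of the week: Friday


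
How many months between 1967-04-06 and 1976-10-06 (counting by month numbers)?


From April 1967 to October 1976
9 years * 12 = 108 months, plus 6 months = 114

114 months


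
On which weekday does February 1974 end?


February 1974 has 28 days
Anchor: Jan 1, 1974. With p = 1974 - 1 = 1973: (p + p//4 - p//100 + p//400) mod 7 = (1973 + 493 - 19 + 4) mod 7 = 2451 mod 7 = 1 -> Tuesday (Mon=0 ... Sun=6)
Days before February (Jan): 31; February 1 index = (1 + 31) mod 7 = 4 -> Friday
Last day offset: 28 - 1 = 27 days
Weekday index = (4 + 27) mod 7 = 3

Thursday, February 28


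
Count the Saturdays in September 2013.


September 2013 has 30 days
Anchor: Jan 1, 2013. With p = 2013 - 1 = 2012: (p + p//4 - p//100 + p//400) mod 7 = (2012 + 503 - 20 + 5) mod 7 = 2500 mod 7 = 1 -> Tuesday (Mon=0 ... Sun=6)
Days before September (Jan-Aug): 243; September 1 index = (1 + 243) mod 7 = 6 -> Sunday
First Saturday is September 7
Saturdays: 7, 14, 21, 28

4 Saturdays


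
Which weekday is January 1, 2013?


Target: January 1, 2013
Anchor: Jan 1, 2013. With p = 2013 - 1 = 2012: (p + p//4 - p//100 + p//400) mod 7 = (2012 + 503 - 20 + 5) mod 7 = 2500 mod 7 = 1 -> Tuesday (Mon=0 ... Sun=6)
Offset from anchor: 0 days
Weekday index = (1 + 0) mod 7 = 1

Tuesday


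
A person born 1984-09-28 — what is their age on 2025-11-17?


Birth: 1984-09-28
Reference: 2025-11-17
Year difference: 2025 - 1984 = 41

41 years old


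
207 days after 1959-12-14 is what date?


Start: 1959-12-14, add 207 days
December 1959 has 31 days: 31 - 14 = 17 days to December 31 -> 190 left
January 1960 has 31 days -> 159 left
February 1960 has 29 days -> 130 left
March 1960 has 31 days -> 99 left
April 1960 has 30 days -> 69 left
May 1960 has 31 days -> 38 left
June 1960 has 30 days -> 8 left
July 1960: 8 <= 31 -> lands on July 8

Result: 1960-07-08


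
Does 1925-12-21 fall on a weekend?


Anchor: Jan 1, 1925. With p = 1925 - 1 = 1924: (p + p//4 - p//100 + p//400) mod 7 = (1924 + 481 - 19 + 4) mod 7 = 2390 mod 7 = 3 -> Thursday (Mon=0 ... Sun=6)
Day of year: 355; offset = 354
Weekday index = (3 + 354) mod 7 = 0 -> Monday
Weekend days: Saturday, Sunday

No


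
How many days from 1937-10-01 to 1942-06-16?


From 1937-10-01 to 1942-06-16
1937-10-01: days before October = 31 + 28 + 31 + 30 + 31 + 30 + 31 + 31 + 30 = 273 (1937 is not a leap year); day of year = 273 + 1 = 274
1942-06-16: days before June = 31 + 28 + 31 + 30 + 31 = 151 (1942 is not a leap year); day of year = 151 + 16 = 167
Rest of 1937: 365 - 274 = 91
Full years 1938 (365), 1939 (365), 1940 (366), 1941 (365): 1461
Total = 91 + 1461 + 167 = 1719

1719 days


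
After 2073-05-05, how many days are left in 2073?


Day of year: 125 of 365
Remaining = 365 - 125

240 days


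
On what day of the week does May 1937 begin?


Target: May 1, 1937
Anchor: Jan 1, 1937. With p = 1937 - 1 = 1936: (p + p//4 - p//100 + p//400) mod 7 = (1936 + 484 - 19 + 4) mod 7 = 2405 mod 7 = 4 -> Friday (Mon=0 ... Sun=6)
Days before May (Jan-Apr): 120 days
Weekday index = (4 + 120) mod 7 = 5

Saturday


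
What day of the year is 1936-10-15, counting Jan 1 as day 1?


Date: October 15, 1936
Days in months 1 through 9: 274
Plus 15 days in October

Day of year: 289


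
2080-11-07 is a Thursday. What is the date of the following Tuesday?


Current: Thursday
Target: Tuesday
Days ahead: 5

Next Tuesday: 2080-11-12


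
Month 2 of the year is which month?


Month 2 of 12

February


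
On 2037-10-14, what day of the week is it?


Date: October 14, 2037
Anchor: Jan 1, 2037. With p = 2037 - 1 = 2036: (p + p//4 - p//100 + p//400) mod 7 = (2036 + 509 - 20 + 5) mod 7 = 2530 mod 7 = 3 -> Thursday (Mon=0 ... Sun=6)
Days before October (Jan-Sep): 273; offset = 273 + 14 - 1 = 286
Weekday index = (3 + 286) mod 7 = 2

Day of the week: Wednesday


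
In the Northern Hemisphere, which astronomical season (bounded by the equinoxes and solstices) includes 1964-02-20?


Date: February 20
Astronomical Winter (approx.; exact equinox/solstice day varies by year): December 21 to March 19
February 20 falls within the Winter window

Winter


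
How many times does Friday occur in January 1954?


January 1954 has 31 days
Anchor: Jan 1, 1954. With p = 1954 - 1 = 1953: (p + p//4 - p//100 + p//400) mod 7 = (1953 + 488 - 19 + 4) mod 7 = 2426 mod 7 = 4 -> Friday (Mon=0 ... Sun=6)
January 1 is the anchor itself -> Friday
First Friday is January 1
Fridays: 1, 8, 15, 22, 29

5 Fridays


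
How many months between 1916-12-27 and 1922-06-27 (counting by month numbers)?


From December 1916 to June 1922
6 years * 12 = 72 months, minus 6 months = 66

66 months


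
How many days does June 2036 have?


June 2036

30 days


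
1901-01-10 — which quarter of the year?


Month: January (month 1)
Q1: Jan-Mar, Q2: Apr-Jun, Q3: Jul-Sep, Q4: Oct-Dec

Q1


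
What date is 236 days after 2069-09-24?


Start: 2069-09-24, add 236 days
September 2069 has 30 days: 30 - 24 = 6 days to September 30 -> 230 left
October 2069 has 31 days -> 199 left
November 2069 has 30 days -> 169 left
December 2069 has 31 days -> 138 left
January 2070 has 31 days -> 107 left
February 2070 has 28 days -> 79 left
March 2070 has 31 days -> 48 left
April 2070 has 30 days -> 18 left
May 2070: 18 <= 31 -> lands on May 18

Result: 2070-05-18


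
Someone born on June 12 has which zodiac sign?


Date: June 12
Conventional tropical zodiac dates: Gemini from May 21 onward; Cancer starts June 21
June 12 falls within the Gemini range

Gemini


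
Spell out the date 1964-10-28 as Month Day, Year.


ISO 1964-10-28 parses as year=1964, month=10, day=28
Month 10 -> October

October 28, 1964


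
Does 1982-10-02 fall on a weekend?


Anchor: Jan 1, 1982. With p = 1982 - 1 = 1981: (p + p//4 - p//100 + p//400) mod 7 = (1981 + 495 - 19 + 4) mod 7 = 2461 mod 7 = 4 -> Friday (Mon=0 ... Sun=6)
Day of year: 275; offset = 274
Weekday index = (4 + 274) mod 7 = 5 -> Saturday
Weekend days: Saturday, Sunday

Yes


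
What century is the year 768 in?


Century = (year - 1) // 100 + 1
= (768 - 1) // 100 + 1
= 767 // 100 + 1
= 7 + 1

8th century


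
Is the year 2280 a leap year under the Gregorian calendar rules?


Gregorian leap year rule: divisible by 4, but not by 100, unless also by 400.
2280 is divisible by 4 but not 100 -> leap year

Yes


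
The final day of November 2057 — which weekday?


November 2057 has 30 days
Anchor: Jan 1, 2057. With p = 2057 - 1 = 2056: (p + p//4 - p//100 + p//400) mod 7 = (2056 + 514 - 20 + 5) mod 7 = 2555 mod 7 = 0 -> Monday (Mon=0 ... Sun=6)
Days before November (Jan-Oct): 304; November 1 index = (0 + 304) mod 7 = 3 -> Thursday
Last day offset: 30 - 1 = 29 days
Weekday index = (3 + 29) mod 7 = 4

Friday, November 30


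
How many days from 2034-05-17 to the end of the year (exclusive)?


Day of year: 137 of 365
Remaining = 365 - 137

228 days


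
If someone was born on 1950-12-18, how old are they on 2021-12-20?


Birth: 1950-12-18
Reference: 2021-12-20
Year difference: 2021 - 1950 = 71

71 years old


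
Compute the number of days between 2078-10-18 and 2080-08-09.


From 2078-10-18 to 2080-08-09
2078-10-18: days before October = 31 + 28 + 31 + 30 + 31 + 30 + 31 + 31 + 30 = 273 (2078 is not a leap year); day of year = 273 + 18 = 291
2080-08-09: days before August = 31 + 29 + 31 + 30 + 31 + 30 + 31 = 213 (2080 is a leap year); day of year = 213 + 9 = 222
Rest of 2078: 365 - 291 = 74
Full years 2079 (365): 365
Total = 74 + 365 + 222 = 661

661 days


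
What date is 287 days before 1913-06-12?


Start: 1913-06-12, subtract 287 days
Back 12 days from June 12 reaches May 31, 1913 -> 275 left
May 1913 has 31 days -> back to April 30, 1913 -> 244 left
April 1913 has 30 days -> back to March 31, 1913 -> 214 left
March 1913 has 31 days -> back to February 28, 1913 -> 183 left
February 1913 has 28 days -> back to January 31, 1913 -> 155 left
January 1913 has 31 days -> back to December 31, 1912 -> 124 left
December 1912 has 31 days -> back to November 30, 1912 -> 93 left
November 1912 has 30 days -> back to October 31, 1912 -> 63 left
October 1912 has 31 days -> back to September 30, 1912 -> 32 left
September 1912 has 30 days -> back to August 31, 1912 -> 2 left
August 1912: 31 - 2 = 29 -> lands on August 29

Result: 1912-08-29


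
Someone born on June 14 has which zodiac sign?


Date: June 14
Conventional tropical zodiac dates: Gemini from May 21 onward; Cancer starts June 21
June 14 falls within the Gemini range

Gemini


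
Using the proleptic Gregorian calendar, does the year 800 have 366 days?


Gregorian leap year rule: divisible by 4, but not by 100, unless also by 400.
800 is divisible by 400 -> leap year

Yes


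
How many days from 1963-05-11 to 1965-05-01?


From 1963-05-11 to 1965-05-01
1963-05-11: days before May = 31 + 28 + 31 + 30 = 120 (1963 is not a leap year); day of year = 120 + 11 = 131
1965-05-01: days before May = 31 + 28 + 31 + 30 = 120 (1965 is not a leap year); day of year = 120 + 1 = 121
Rest of 1963: 365 - 131 = 234
Full years 1964 (366): 366
Total = 234 + 366 + 121 = 721

721 days


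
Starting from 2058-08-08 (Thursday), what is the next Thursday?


Current: Thursday
Target: Thursday
Days ahead: 7

Next Thursday: 2058-08-15


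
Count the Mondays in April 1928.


April 1928 has 30 days
Anchor: Jan 1, 1928. With p = 1928 - 1 = 1927: (p + p//4 - p//100 + p//400) mod 7 = (1927 + 481 - 19 + 4) mod 7 = 2393 mod 7 = 6 -> Sunday (Mon=0 ... Sun=6)
Days before April (Jan-Mar): 91; April 1 index = (6 + 91) mod 7 = 6 -> Sunday
First Monday is April 2
Mondays: 2, 9, 16, 23, 30

5 Mondays


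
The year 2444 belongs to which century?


Century = (year - 1) // 100 + 1
= (2444 - 1) // 100 + 1
= 2443 // 100 + 1
= 24 + 1

25th century


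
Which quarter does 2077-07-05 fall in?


Month: July (month 7)
Q1: Jan-Mar, Q2: Apr-Jun, Q3: Jul-Sep, Q4: Oct-Dec

Q3


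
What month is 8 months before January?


January is month 1
1 - 8 = -7; wrap: -7 + 12 = 5

May


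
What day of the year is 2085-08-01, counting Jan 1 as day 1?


Date: August 1, 2085
Days in months 1 through 7: 212
Plus 1 days in August

Day of year: 213


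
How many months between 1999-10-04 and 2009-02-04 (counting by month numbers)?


From October 1999 to February 2009
10 years * 12 = 120 months, minus 8 months = 112

112 months


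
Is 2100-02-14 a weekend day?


Anchor: Jan 1, 2100. With p = 2100 - 1 = 2099: (p + p//4 - p//100 + p//400) mod 7 = (2099 + 524 - 20 + 5) mod 7 = 2608 mod 7 = 4 -> Friday (Mon=0 ... Sun=6)
Day of year: 45; offset = 44
Weekday index = (4 + 44) mod 7 = 6 -> Sunday
Weekend days: Saturday, Sunday

Yes


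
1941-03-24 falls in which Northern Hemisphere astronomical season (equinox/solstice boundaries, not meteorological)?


Date: March 24
Astronomical Spring (approx.; exact equinox/solstice day varies by year): March 20 to June 20
March 24 falls within the Spring window

Spring


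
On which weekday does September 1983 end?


September 1983 has 30 days
Anchor: Jan 1, 1983. With p = 1983 - 1 = 1982: (p + p//4 - p//100 + p//400) mod 7 = (1982 + 495 - 19 + 4) mod 7 = 2462 mod 7 = 5 -> Saturday (Mon=0 ... Sun=6)
Days before September (Jan-Aug): 243; September 1 index = (5 + 243) mod 7 = 3 -> Thursday
Last day offset: 30 - 1 = 29 days
Weekday index = (3 + 29) mod 7 = 4

Friday, September 30


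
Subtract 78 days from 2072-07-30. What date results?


Start: 2072-07-30, subtract 78 days
Back 30 days from July 30 reaches June 30, 2072 -> 48 left
June 2072 has 30 days -> back to May 31, 2072 -> 18 left
May 2072: 31 - 18 = 13 -> lands on May 13

Result: 2072-05-13


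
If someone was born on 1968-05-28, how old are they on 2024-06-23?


Birth: 1968-05-28
Reference: 2024-06-23
Year difference: 2024 - 1968 = 56

56 years old


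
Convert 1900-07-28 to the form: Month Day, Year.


ISO 1900-07-28 parses as year=1900, month=07, day=28
Month 7 -> July

July 28, 1900


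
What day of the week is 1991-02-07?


Date: February 7, 1991
Anchor: Jan 1, 1991. With p = 1991 - 1 = 1990: (p + p//4 - p//100 + p//400) mod 7 = (1990 + 497 - 19 + 4) mod 7 = 2472 mod 7 = 1 -> Tuesday (Mon=0 ... Sun=6)
Days before February (Jan): 31; offset = 31 + 7 - 1 = 37
Weekday index = (1 + 37) mod 7 = 3

Day of the week: Thursday


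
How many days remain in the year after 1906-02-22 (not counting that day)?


Day of year: 53 of 365
Remaining = 365 - 53

312 days


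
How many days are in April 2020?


April 2020

30 days


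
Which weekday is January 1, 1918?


Target: January 1, 1918
Anchor: Jan 1, 1918. With p = 1918 - 1 = 1917: (p + p//4 - p//100 + p//400) mod 7 = (1917 + 479 - 19 + 4) mod 7 = 2381 mod 7 = 1 -> Tuesday (Mon=0 ... Sun=6)
Offset from anchor: 0 days
Weekday index = (1 + 0) mod 7 = 1

Tuesday


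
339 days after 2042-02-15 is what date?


Start: 2042-02-15, add 339 days
February 2042 has 28 days: 28 - 15 = 13 days to February 28 -> 326 left
March 2042 has 31 days -> 295 left
April 2042 has 30 days -> 265 left
May 2042 has 31 days -> 234 left
June 2042 has 30 days -> 204 left
July 2042 has 31 days -> 173 left
August 2042 has 31 days -> 142 left
September 2042 has 30 days -> 112 left
October 2042 has 31 days -> 81 left
November 2042 has 30 days -> 51 left
December 2042 has 31 days -> 20 left
January 2043: 20 <= 31 -> lands on January 20

Result: 2043-01-20


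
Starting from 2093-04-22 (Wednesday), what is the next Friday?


Current: Wednesday
Target: Friday
Days ahead: 2

Next Friday: 2093-04-24


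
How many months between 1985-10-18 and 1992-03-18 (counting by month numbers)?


From October 1985 to March 1992
7 years * 12 = 84 months, minus 7 months = 77

77 months


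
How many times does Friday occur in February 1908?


February 1908 has 29 days
Anchor: Jan 1, 1908. With p = 1908 - 1 = 1907: (p + p//4 - p//100 + p//400) mod 7 = (1907 + 476 - 19 + 4) mod 7 = 2368 mod 7 = 2 -> Wednesday (Mon=0 ... Sun=6)
Days before February (Jan): 31; February 1 index = (2 + 31) mod 7 = 5 -> Saturday
First Friday is February 7
Fridays: 7, 14, 21, 28

4 Fridays


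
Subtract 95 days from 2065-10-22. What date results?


Start: 2065-10-22, subtract 95 days
Back 22 days from October 22 reaches September 30, 2065 -> 73 left
September 2065 has 30 days -> back to August 31, 2065 -> 43 left
August 2065 has 31 days -> back to July 31, 2065 -> 12 left
July 2065: 31 - 12 = 19 -> lands on July 19

Result: 2065-07-19


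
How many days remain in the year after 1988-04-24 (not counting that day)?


Day of year: 115 of 366
Remaining = 366 - 115

251 days


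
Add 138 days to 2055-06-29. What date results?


Start: 2055-06-29, add 138 days
June 2055 has 30 days: 30 - 29 = 1 day to June 30 -> 137 left
July 2055 has 31 days -> 106 left
August 2055 has 31 days -> 75 left
September 2055 has 30 days -> 45 left
October 2055 has 31 days -> 14 left
November 2055: 14 <= 30 -> lands on November 14

Result: 2055-11-14


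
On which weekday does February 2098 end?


February 2098 has 28 days
Anchor: Jan 1, 2098. With p = 2098 - 1 = 2097: (p + p//4 - p//100 + p//400) mod 7 = (2097 + 524 - 20 + 5) mod 7 = 2606 mod 7 = 2 -> Wednesday (Mon=0 ... Sun=6)
Days before February (Jan): 31; February 1 index = (2 + 31) mod 7 = 5 -> Saturday
Last day offset: 28 - 1 = 27 days
Weekday index = (5 + 27) mod 7 = 4

Friday, February 28


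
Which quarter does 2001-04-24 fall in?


Month: April (month 4)
Q1: Jan-Mar, Q2: Apr-Jun, Q3: Jul-Sep, Q4: Oct-Dec

Q2


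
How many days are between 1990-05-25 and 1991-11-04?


From 1990-05-25 to 1991-11-04
1990-05-25: days before May = 31 + 28 + 31 + 30 = 120 (1990 is not a leap year); day of year = 120 + 25 = 145
1991-11-04: days before November = 31 + 28 + 31 + 30 + 31 + 30 + 31 + 31 + 30 + 31 = 304 (1991 is not a leap year); day of year = 304 + 4 = 308
Rest of 1990: 365 - 145 = 220
Total = 220 + 308 = 528

528 days


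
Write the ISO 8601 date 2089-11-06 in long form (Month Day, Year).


ISO 2089-11-06 parses as year=2089, month=11, day=06
Month 11 -> November

November 6, 2089


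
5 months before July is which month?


July is month 7
7 - 5 = 2

February


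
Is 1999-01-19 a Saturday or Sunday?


Anchor: Jan 1, 1999. With p = 1999 - 1 = 1998: (p + p//4 - p//100 + p//400) mod 7 = (1998 + 499 - 19 + 4) mod 7 = 2482 mod 7 = 4 -> Friday (Mon=0 ... Sun=6)
Day of year: 19; offset = 18
Weekday index = (4 + 18) mod 7 = 1 -> Tuesday
Weekend days: Saturday, Sunday

No


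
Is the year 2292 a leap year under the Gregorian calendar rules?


Gregorian leap year rule: divisible by 4, but not by 100, unless also by 400.
2292 is divisible by 4 but not 100 -> leap year

Yes


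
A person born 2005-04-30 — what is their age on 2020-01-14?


Birth: 2005-04-30
Reference: 2020-01-14
Year difference: 2020 - 2005 = 15
Birthday not yet reached in 2020, subtract 1

14 years old


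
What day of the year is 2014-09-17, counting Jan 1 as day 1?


Date: September 17, 2014
Days in months 1 through 8: 243
Plus 17 days in September

Day of year: 260


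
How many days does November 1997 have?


November 1997

30 days


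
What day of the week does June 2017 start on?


Target: June 1, 2017
Anchor: Jan 1, 2017. With p = 2017 - 1 = 2016: (p + p//4 - p//100 + p//400) mod 7 = (2016 + 504 - 20 + 5) mod 7 = 2505 mod 7 = 6 -> Sunday (Mon=0 ... Sun=6)
Days before June (Jan-May): 151 days
Weekday index = (6 + 151) mod 7 = 3

Thursday


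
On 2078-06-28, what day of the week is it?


Date: June 28, 2078
Anchor: Jan 1, 2078. With p = 2078 - 1 = 2077: (p + p//4 - p//100 + p//400) mod 7 = (2077 + 519 - 20 + 5) mod 7 = 2581 mod 7 = 5 -> Saturday (Mon=0 ... Sun=6)
Days before June (Jan-May): 151; offset = 151 + 28 - 1 = 178
Weekday index = (5 + 178) mod 7 = 1

Day of the week: Tuesday


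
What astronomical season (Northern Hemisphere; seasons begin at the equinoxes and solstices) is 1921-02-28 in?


Date: February 28
Astronomical Winter (approx.; exact equinox/solstice day varies by year): December 21 to March 19
February 28 falls within the Winter window

Winter


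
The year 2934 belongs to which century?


Century = (year - 1) // 100 + 1
= (2934 - 1) // 100 + 1
= 2933 // 100 + 1
= 29 + 1

30th century


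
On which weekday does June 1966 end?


June 1966 has 30 days
Anchor: Jan 1, 1966. With p = 1966 - 1 = 1965: (p + p//4 - p//100 + p//400) mod 7 = (1965 + 491 - 19 + 4) mod 7 = 2441 mod 7 = 5 -> Saturday (Mon=0 ... Sun=6)
Days before June (Jan-May): 151; June 1 index = (5 + 151) mod 7 = 2 -> Wednesday
Last day offset: 30 - 1 = 29 days
Weekday index = (2 + 29) mod 7 = 3

Thursday, June 30


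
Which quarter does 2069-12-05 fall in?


Month: December (month 12)
Q1: Jan-Mar, Q2: Apr-Jun, Q3: Jul-Sep, Q4: Oct-Dec

Q4


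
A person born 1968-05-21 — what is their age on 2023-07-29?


Birth: 1968-05-21
Reference: 2023-07-29
Year difference: 2023 - 1968 = 55

55 years old


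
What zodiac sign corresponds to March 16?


Date: March 16
Conventional tropical zodiac dates: Pisces from February 19 onward; Aries starts March 21
March 16 falls within the Pisces range

Pisces


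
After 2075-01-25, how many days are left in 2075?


Day of year: 25 of 365
Remaining = 365 - 25

340 days


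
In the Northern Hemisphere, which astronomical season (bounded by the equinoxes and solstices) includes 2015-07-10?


Date: July 10
Astronomical Summer (approx.; exact equinox/solstice day varies by year): June 21 to September 21
July 10 falls within the Summer window

Summer


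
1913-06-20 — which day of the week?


Date: June 20, 1913
Anchor: Jan 1, 1913. With p = 1913 - 1 = 1912: (p + p//4 - p//100 + p//400) mod 7 = (1912 + 478 - 19 + 4) mod 7 = 2375 mod 7 = 2 -> Wednesday (Mon=0 ... Sun=6)
Days before June (Jan-May): 151; offset = 151 + 20 - 1 = 170
Weekday index = (2 + 170) mod 7 = 4

Day of the week: Friday


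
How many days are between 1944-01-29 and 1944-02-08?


From 1944-01-29 to 1944-02-08
1944-01-29: day of year = 29
1944-02-08: days before February = 31; day of year = 31 + 8 = 39
Same year: 39 - 29 = 10

10 days


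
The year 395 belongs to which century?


Century = (year - 1) // 100 + 1
= (395 - 1) // 100 + 1
= 394 // 100 + 1
= 3 + 1

4th century


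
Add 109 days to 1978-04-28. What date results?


Start: 1978-04-28, add 109 days
April 1978 has 30 days: 30 - 28 = 2 days to April 30 -> 107 left
May 1978 has 31 days -> 76 left
June 1978 has 30 days -> 46 left
July 1978 has 31 days -> 15 left
August 1978: 15 <= 31 -> lands on August 15

Result: 1978-08-15


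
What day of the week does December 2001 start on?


Target: December 1, 2001
Anchor: Jan 1, 2001. With p = 2001 - 1 = 2000: (p + p//4 - p//100 + p//400) mod 7 = (2000 + 500 - 20 + 5) mod 7 = 2485 mod 7 = 0 -> Monday (Mon=0 ... Sun=6)
Days before December (Jan-Nov): 334 days
Weekday index = (0 + 334) mod 7 = 5

Saturday


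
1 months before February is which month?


February is month 2
2 - 1 = 1

January


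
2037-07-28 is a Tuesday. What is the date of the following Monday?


Current: Tuesday
Target: Monday
Days ahead: 6

Next Monday: 2037-08-03


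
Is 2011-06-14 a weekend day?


Anchor: Jan 1, 2011. With p = 2011 - 1 = 2010: (p + p//4 - p//100 + p//400) mod 7 = (2010 + 502 - 20 + 5) mod 7 = 2497 mod 7 = 5 -> Saturday (Mon=0 ... Sun=6)
Day of year: 165; offset = 164
Weekday index = (5 + 164) mod 7 = 1 -> Tuesday
Weekend days: Saturday, Sunday

No


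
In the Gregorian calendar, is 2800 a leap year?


Gregorian leap year rule: divisible by 4, but not by 100, unless also by 400.
2800 is divisible by 400 -> leap year

Yes


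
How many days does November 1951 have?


November 1951

30 days


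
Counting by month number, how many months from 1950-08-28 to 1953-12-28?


From August 1950 to December 1953
3 years * 12 = 36 months, plus 4 months = 40

40 months


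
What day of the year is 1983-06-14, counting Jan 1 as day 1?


Date: June 14, 1983
Days in months 1 through 5: 151
Plus 14 days in June

Day of year: 165


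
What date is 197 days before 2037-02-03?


Start: 2037-02-03, subtract 197 days
Back 3 days from February 3 reaches January 31, 2037 -> 194 left
January 2037 has 31 days -> back to December 31, 2036 -> 163 left
December 2036 has 31 days -> back to November 30, 2036 -> 132 left
November 2036 has 30 days -> back to October 31, 2036 -> 102 left
October 2036 has 31 days -> back to September 30, 2036 -> 71 left
September 2036 has 30 days -> back to August 31, 2036 -> 41 left
August 2036 has 31 days -> back to July 31, 2036 -> 10 left
July 2036: 31 - 10 = 21 -> lands on July 21

Result: 2036-07-21


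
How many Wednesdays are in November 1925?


November 1925 has 30 days
Anchor: Jan 1, 1925. With p = 1925 - 1 = 1924: (p + p//4 - p//100 + p//400) mod 7 = (1924 + 481 - 19 + 4) mod 7 = 2390 mod 7 = 3 -> Thursday (Mon=0 ... Sun=6)
Days before November (Jan-Oct): 304; November 1 index = (3 + 304) mod 7 = 6 -> Sunday
First Wednesday is November 4
Wednesdays: 4, 11, 18, 25

4 Wednesdays


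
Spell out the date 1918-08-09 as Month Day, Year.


ISO 1918-08-09 parses as year=1918, month=08, day=09
Month 8 -> August

August 9, 1918


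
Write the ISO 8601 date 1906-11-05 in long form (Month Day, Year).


ISO 1906-11-05 parses as year=1906, month=11, day=05
Month 11 -> November

November 5, 1906


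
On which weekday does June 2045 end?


June 2045 has 30 days
Anchor: Jan 1, 2045. With p = 2045 - 1 = 2044: (p + p//4 - p//100 + p//400) mod 7 = (2044 + 511 - 20 + 5) mod 7 = 2540 mod 7 = 6 -> Sunday (Mon=0 ... Sun=6)
Days before June (Jan-May): 151; June 1 index = (6 + 151) mod 7 = 3 -> Thursday
Last day offset: 30 - 1 = 29 days
Weekday index = (3 + 29) mod 7 = 4

Friday, June 30


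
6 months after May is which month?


May is month 5
5 + 6 = 11

November


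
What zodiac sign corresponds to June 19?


Date: June 19
Conventional tropical zodiac dates: Gemini from May 21 onward; Cancer starts June 21
June 19 falls within the Gemini range

Gemini


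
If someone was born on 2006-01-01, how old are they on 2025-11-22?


Birth: 2006-01-01
Reference: 2025-11-22
Year difference: 2025 - 2006 = 19

19 years old


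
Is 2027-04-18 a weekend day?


Anchor: Jan 1, 2027. With p = 2027 - 1 = 2026: (p + p//4 - p//100 + p//400) mod 7 = (2026 + 506 - 20 + 5) mod 7 = 2517 mod 7 = 4 -> Friday (Mon=0 ... Sun=6)
Day of year: 108; offset = 107
Weekday index = (4 + 107) mod 7 = 6 -> Sunday
Weekend days: Saturday, Sunday

Yes


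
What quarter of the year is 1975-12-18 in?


Month: December (month 12)
Q1: Jan-Mar, Q2: Apr-Jun, Q3: Jul-Sep, Q4: Oct-Dec

Q4


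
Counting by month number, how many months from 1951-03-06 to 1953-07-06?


From March 1951 to July 1953
2 years * 12 = 24 months, plus 4 months = 28

28 months


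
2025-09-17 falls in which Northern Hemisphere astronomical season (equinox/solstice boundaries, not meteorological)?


Date: September 17
Astronomical Summer (approx.; exact equinox/solstice day varies by year): June 21 to September 21
September 17 falls within the Summer window

Summer


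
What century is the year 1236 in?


Century = (year - 1) // 100 + 1
= (1236 - 1) // 100 + 1
= 1235 // 100 + 1
= 12 + 1

13th century


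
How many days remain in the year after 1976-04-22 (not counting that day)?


Day of year: 113 of 366
Remaining = 366 - 113

253 days


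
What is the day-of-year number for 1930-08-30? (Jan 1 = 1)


Date: August 30, 1930
Days in months 1 through 7: 212
Plus 30 days in August

Day of year: 242


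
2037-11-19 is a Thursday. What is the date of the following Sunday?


Current: Thursday
Target: Sunday
Days ahead: 3

Next Sunday: 2037-11-22


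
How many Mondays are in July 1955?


July 1955 has 31 days
Anchor: Jan 1, 1955. With p = 1955 - 1 = 1954: (p + p//4 - p//100 + p//400) mod 7 = (1954 + 488 - 19 + 4) mod 7 = 2427 mod 7 = 5 -> Saturday (Mon=0 ... Sun=6)
Days before July (Jan-Jun): 181; July 1 index = (5 + 181) mod 7 = 4 -> Friday
First Monday is July 4
Mondays: 4, 11, 18, 25

4 Mondays


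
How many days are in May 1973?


May 1973

31 days


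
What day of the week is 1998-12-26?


Date: December 26, 1998
Anchor: Jan 1, 1998. With p = 1998 - 1 = 1997: (p + p//4 - p//100 + p//400) mod 7 = (1997 + 499 - 19 + 4) mod 7 = 2481 mod 7 = 3 -> Thursday (Mon=0 ... Sun=6)
Days before December (Jan-Nov): 334; offset = 334 + 26 - 1 = 359
Weekday index = (3 + 359) mod 7 = 5

Day of the week: Saturday


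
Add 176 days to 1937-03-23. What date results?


Start: 1937-03-23, add 176 days
March 1937 has 31 days: 31 - 23 = 8 days to March 31 -> 168 left
April 1937 has 30 days -> 138 left
May 1937 has 31 days -> 107 left
June 1937 has 30 days -> 77 left
July 1937 has 31 days -> 46 left
August 1937 has 31 days -> 15 left
September 1937: 15 <= 30 -> lands on September 15

Result: 1937-09-15


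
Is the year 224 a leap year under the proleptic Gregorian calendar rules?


Gregorian leap year rule: divisible by 4, but not by 100, unless also by 400.
224 is divisible by 4 but not 100 -> leap year

Yes


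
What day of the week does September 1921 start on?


Target: September 1, 1921
Anchor: Jan 1, 1921. With p = 1921 - 1 = 1920: (p + p//4 - p//100 + p//400) mod 7 = (1920 + 480 - 19 + 4) mod 7 = 2385 mod 7 = 5 -> Saturday (Mon=0 ... Sun=6)
Days before September (Jan-Aug): 243 days
Weekday index = (5 + 243) mod 7 = 3

Thursday


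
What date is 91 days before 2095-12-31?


Start: 2095-12-31, subtract 91 days
Back 31 days from December 31 reaches November 30, 2095 -> 60 left
November 2095 has 30 days -> back to October 31, 2095 -> 30 left
October 2095: 31 - 30 = 1 -> lands on October 1

Result: 2095-10-01


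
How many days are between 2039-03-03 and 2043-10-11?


From 2039-03-03 to 2043-10-11
2039-03-03: days before March = 31 + 28 = 59 (2039 is not a leap year); day of year = 59 + 3 = 62
2043-10-11: days before October = 31 + 28 + 31 + 30 + 31 + 30 + 31 + 31 + 30 = 273 (2043 is not a leap year); day of year = 273 + 11 = 284
Rest of 2039: 365 - 62 = 303
Full years 2040 (366), 2041 (365), 2042 (365): 1096
Total = 303 + 1096 + 284 = 1683

1683 days


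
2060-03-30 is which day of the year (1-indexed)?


Date: March 30, 2060
Days in months 1 through 2: 60
Plus 30 days in March

Day of year: 90


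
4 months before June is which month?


June is month 6
6 - 4 = 2

February


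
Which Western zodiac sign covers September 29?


Date: September 29
Conventional tropical zodiac dates: Libra from September 23 onward; Scorpio starts October 23
September 29 falls within the Libra range

Libra


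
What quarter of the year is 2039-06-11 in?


Month: June (month 6)
Q1: Jan-Mar, Q2: Apr-Jun, Q3: Jul-Sep, Q4: Oct-Dec

Q2


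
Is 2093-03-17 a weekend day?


Anchor: Jan 1, 2093. With p = 2093 - 1 = 2092: (p + p//4 - p//100 + p//400) mod 7 = (2092 + 523 - 20 + 5) mod 7 = 2600 mod 7 = 3 -> Thursday (Mon=0 ... Sun=6)
Day of year: 76; offset = 75
Weekday index = (3 + 75) mod 7 = 1 -> Tuesday
Weekend days: Saturday, Sunday

No


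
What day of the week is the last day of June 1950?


June 1950 has 30 days
Anchor: Jan 1, 1950. With p = 1950 - 1 = 1949: (p + p//4 - p//100 + p//400) mod 7 = (1949 + 487 - 19 + 4) mod 7 = 2421 mod 7 = 6 -> Sunday (Mon=0 ... Sun=6)
Days before June (Jan-May): 151; June 1 index = (6 + 151) mod 7 = 3 -> Thursday
Last day offset: 30 - 1 = 29 days
Weekday index = (3 + 29) mod 7 = 4

Friday, June 30


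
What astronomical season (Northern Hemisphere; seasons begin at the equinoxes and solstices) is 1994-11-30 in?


Date: November 30
Astronomical Autumn (approx.; exact equinox/solstice day varies by year): September 22 to December 20
November 30 falls within the Autumn window

Autumn


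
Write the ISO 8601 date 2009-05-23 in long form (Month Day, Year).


ISO 2009-05-23 parses as year=2009, month=05, day=23
Month 5 -> May

May 23, 2009


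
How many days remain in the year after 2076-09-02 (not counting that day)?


Day of year: 246 of 366
Remaining = 366 - 246

120 days


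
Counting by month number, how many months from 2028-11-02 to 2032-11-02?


From November 2028 to November 2032
4 years * 12 = 48 months = 48

48 months


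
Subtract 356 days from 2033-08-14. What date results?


Start: 2033-08-14, subtract 356 days
Back 14 days from August 14 reaches July 31, 2033 -> 342 left
July 2033 has 31 days -> back to June 30, 2033 -> 311 left
June 2033 has 30 days -> back to May 31, 2033 -> 281 left
May 2033 has 31 days -> back to April 30, 2033 -> 250 left
April 2033 has 30 days -> back to March 31, 2033 -> 220 left
March 2033 has 31 days -> back to February 28, 2033 -> 189 left
February 2033 has 28 days -> back to January 31, 2033 -> 161 left
January 2033 has 31 days -> back to December 31, 2032 -> 130 left
December 2032 has 31 days -> back to November 30, 2032 -> 99 left
November 2032 has 30 days -> back to October 31, 2032 -> 69 left
October 2032 has 31 days -> back to September 30, 2032 -> 38 left
September 2032 has 30 days -> back to August 31, 2032 -> 8 left
August 2032: 31 - 8 = 23 -> lands on August 23

Result: 2032-08-23
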